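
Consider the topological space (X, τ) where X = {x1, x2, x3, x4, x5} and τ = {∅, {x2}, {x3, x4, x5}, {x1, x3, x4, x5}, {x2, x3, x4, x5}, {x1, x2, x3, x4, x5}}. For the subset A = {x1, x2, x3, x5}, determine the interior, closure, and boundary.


int(A) = {x2}, cl(A) = {x1, x2, x3, x4, x5}, ∂A = {x1, x3, x4, x5}.

Closed sets in (X, τ) are complements of opens:
  closed(X, τ) = {∅, {x1}, {x2}, {x1, x2}, {x1, x3, x4, x5}, {x1, x2, x3, x4, x5}}.
int(A) = ⋃ {U ∈ τ : U ⊆ A}. Opens contained in A: ∅, {x2}.
Taking the union of these: int(A) = {x2}.
cl(A) = ⋂ {C closed : A ⊆ C}. Closed sets containing A: {x1, x2, x3, x4, x5}.
Intersecting these: cl(A) = {x1, x2, x3, x4, x5}.
∂A = cl(A) ∖ int(A) = {x1, x2, x3, x4, x5} ∖ {x2} = {x1, x3, x4, x5}.


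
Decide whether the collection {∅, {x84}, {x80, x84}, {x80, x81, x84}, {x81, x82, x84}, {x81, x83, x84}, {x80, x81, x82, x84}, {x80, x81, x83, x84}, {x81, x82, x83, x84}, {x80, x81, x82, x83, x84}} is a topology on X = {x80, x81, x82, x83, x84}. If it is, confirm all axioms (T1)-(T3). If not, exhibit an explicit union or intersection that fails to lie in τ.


τ is NOT a topology on X.

Axiom (T1): ∅ ∈ τ? Yes; X ∈ τ? Yes.
Axiom (T2/T3): check pairwise unions and intersections of members of τ.
Counterexample for (T3): {x80, x81, x84} ∩ {x81, x82, x84} = {x81, x84} ∉ τ. Therefore τ is NOT a topology.


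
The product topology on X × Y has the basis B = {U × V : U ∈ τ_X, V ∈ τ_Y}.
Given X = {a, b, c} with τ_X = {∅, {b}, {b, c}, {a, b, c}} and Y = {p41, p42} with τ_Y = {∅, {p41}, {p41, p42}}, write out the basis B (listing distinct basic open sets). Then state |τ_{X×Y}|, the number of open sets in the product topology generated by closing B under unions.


Basis B = {∅ × ∅, {b} × {p41}, {b} × {p41, p42}, {b, c} × {p41}, {a, b, c} × {p41}, {b, c} × {p41, p42}, {a, b, c} × {p41, p42}}; |τ_{X×Y}| = 10.

Enumerate products U × V with U ∈ τ_X, V ∈ τ_Y (deduplicated):
  ∅ × ∅ = {} (∅)
  {b} × {p41} = {(b,p41)}
  {b} × {p41, p42} = {(b,p41), (b,p42)}
  {b, c} × {p41} = {(b,p41), (c,p41)}
  {a, b, c} × {p41} = {(a,p41), (b,p41), (c,p41)}
  {b, c} × {p41, p42} = {(b,p41), (b,p42), (c,p41), (c,p42)}
  {a, b, c} × {p41, p42} = {(a,p41), (a,p42), (b,p41), (b,p42), (c,p41), (c,p42)}
These 7 distinct sets form the basis B.
Close under arbitrary unions to get τ_{X×Y}; counting gives |τ_{X×Y}| = 10.


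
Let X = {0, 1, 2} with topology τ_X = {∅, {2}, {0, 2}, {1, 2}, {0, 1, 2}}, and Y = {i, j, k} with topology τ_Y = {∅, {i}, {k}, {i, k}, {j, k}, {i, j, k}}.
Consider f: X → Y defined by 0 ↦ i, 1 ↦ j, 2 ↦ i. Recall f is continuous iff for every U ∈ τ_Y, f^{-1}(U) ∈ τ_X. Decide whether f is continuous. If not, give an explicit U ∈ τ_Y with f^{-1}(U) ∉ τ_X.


f is NOT continuous.

Compute f^{-1}(U) for each U ∈ τ_Y:
  U = ∅: f^{-1}(U) = ∅ ∈ τ_X ✓.
  U = {i}: f^{-1}(U) = {0, 2} ∈ τ_X ✓.
  U = {k}: f^{-1}(U) = ∅ ∈ τ_X ✓.
  U = {i, k}: f^{-1}(U) = {0, 2} ∈ τ_X ✓.
  U = {j, k}: f^{-1}(U) = {1} ∉ τ_X ✗.
  U = {i, j, k}: f^{-1}(U) = {0, 1, 2} ∈ τ_X ✓.
Found U = {j, k} with f^{-1}(U) = {1} not in τ_X. Therefore f is NOT continuous.


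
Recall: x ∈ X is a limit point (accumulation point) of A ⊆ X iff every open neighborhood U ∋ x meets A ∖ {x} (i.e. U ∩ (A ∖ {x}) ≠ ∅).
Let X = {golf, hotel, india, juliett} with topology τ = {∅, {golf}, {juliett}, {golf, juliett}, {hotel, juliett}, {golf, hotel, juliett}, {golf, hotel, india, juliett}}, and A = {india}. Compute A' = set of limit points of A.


A' = ∅

For each x ∈ X, list the open sets U ∈ τ with x ∈ U, then check whether U ∩ (A ∖ {x}) ≠ ∅ for every such U.
  x = golf: open {golf} ∋ x has {golf} ∩ (A ∖ {golf}) = ∅, so x is NOT a limit point.
  x = hotel: open {hotel, juliett} ∋ x has {hotel, juliett} ∩ (A ∖ {hotel}) = ∅, so x is NOT a limit point.
  x = india: open {golf, hotel, india, juliett} ∋ x has {golf, hotel, india, juliett} ∩ (A ∖ {india}) = ∅, so x is NOT a limit point.
  x = juliett: open {juliett} ∋ x has {juliett} ∩ (A ∖ {juliett}) = ∅, so x is NOT a limit point.
Collecting: A' = ∅.


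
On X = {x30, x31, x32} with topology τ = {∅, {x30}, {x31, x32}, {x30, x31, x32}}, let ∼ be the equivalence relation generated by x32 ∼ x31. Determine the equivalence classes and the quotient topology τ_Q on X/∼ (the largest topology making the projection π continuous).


X/∼ = {[x30], [x31=x32]}; |τ_Q| = 4.

Equivalence classes: [x30], [x31=x32].
Quotient map π: X → X/∼ sends x30 ↦ [x30], x31 ↦ [x31=x32], x32 ↦ [x31=x32].
For each subset V ⊆ X/∼, compute π^{-1}(V) ⊆ X and check whether π^{-1}(V) ∈ τ. V is open in τ_Q iff π^{-1}(V) ∈ τ.
  V = {}: π^{-1}(V) = ∅ ∈ τ ✓.
  V = {[x30]}: π^{-1}(V) = {x30} ∈ τ ✓.
  V = {[x31=x32]}: π^{-1}(V) = {x31, x32} ∈ τ ✓.
  V = {[x30], [x31=x32]}: π^{-1}(V) = {x30, x31, x32} ∈ τ ✓.
Open sets in the quotient: τ_Q = {{}, {[x30]}, {[x31=x32]}, {[x30], [x31=x32]}} (4 elements).


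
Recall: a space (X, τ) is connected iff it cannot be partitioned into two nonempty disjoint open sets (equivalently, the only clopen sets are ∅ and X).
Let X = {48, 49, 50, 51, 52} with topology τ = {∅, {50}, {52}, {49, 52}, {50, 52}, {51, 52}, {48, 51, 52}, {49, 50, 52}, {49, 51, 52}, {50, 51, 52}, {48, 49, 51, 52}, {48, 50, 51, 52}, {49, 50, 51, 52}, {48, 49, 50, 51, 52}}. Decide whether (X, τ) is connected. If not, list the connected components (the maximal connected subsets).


(X, τ) is disconnected; components = [{50}, {48, 49, 51, 52}].

Find clopen sets (U ∈ τ with X ∖ U ∈ τ):
  U = ∅, X ∖ U = {48, 49, 50, 51, 52} — both open, so U is clopen.
  U = {50}, X ∖ U = {48, 49, 51, 52} — both open, so U is clopen.
  U = {48, 49, 51, 52}, X ∖ U = {50} — both open, so U is clopen.
  U = {48, 49, 50, 51, 52}, X ∖ U = ∅ — both open, so U is clopen.
Nontrivial clopen(s) exist: e.g. {50}. So (X, τ) is disconnected.
Compute connected components by grouping points that agree on all clopens:
  component: {50}
  component: {48, 49, 51, 52}


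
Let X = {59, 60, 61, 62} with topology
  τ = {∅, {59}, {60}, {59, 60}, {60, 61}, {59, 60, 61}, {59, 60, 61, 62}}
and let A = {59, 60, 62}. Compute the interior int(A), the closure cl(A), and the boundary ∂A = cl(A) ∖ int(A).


int(A) = {59, 60}, cl(A) = {59, 60, 61, 62}, ∂A = {61, 62}.

Closed sets in (X, τ) are complements of opens:
  closed(X, τ) = {∅, {62}, {59, 62}, {61, 62}, {59, 61, 62}, {60, 61, 62}, {59, 60, 61, 62}}.
int(A) = ⋃ {U ∈ τ : U ⊆ A}. Opens contained in A: ∅, {59}, {60}, {59, 60}.
Taking the union of these: int(A) = {59, 60}.
cl(A) = ⋂ {C closed : A ⊆ C}. Closed sets containing A: {59, 60, 61, 62}.
Intersecting these: cl(A) = {59, 60, 61, 62}.
∂A = cl(A) ∖ int(A) = {59, 60, 61, 62} ∖ {59, 60} = {61, 62}.


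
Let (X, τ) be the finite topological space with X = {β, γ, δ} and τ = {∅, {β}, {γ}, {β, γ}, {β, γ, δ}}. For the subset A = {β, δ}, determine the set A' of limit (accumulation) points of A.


A' = {δ}

For each x ∈ X, list the open sets U ∈ τ with x ∈ U, then check whether U ∩ (A ∖ {x}) ≠ ∅ for every such U.
  x = β: open {β} ∋ x has {β} ∩ (A ∖ {β}) = ∅, so x is NOT a limit point.
  x = γ: open {γ} ∋ x has {γ} ∩ (A ∖ {γ}) = ∅, so x is NOT a limit point.
  x = δ: opens ∋ x are {β, γ, δ}; each meets A ∖ {δ}, so x IS a limit point.
Collecting: A' = {δ}.


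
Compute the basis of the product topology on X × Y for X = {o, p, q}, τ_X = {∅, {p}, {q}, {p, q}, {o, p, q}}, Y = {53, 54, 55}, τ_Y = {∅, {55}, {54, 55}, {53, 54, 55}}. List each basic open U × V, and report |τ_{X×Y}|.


Basis B = {∅ × ∅, {p} × {55}, {q} × {55}, {p} × {54, 55}, {p, q} × {55}, {q} × {54, 55}, {o, p, q} × {55}, {p} × {53, 54, 55}, {q} × {53, 54, 55}, {p, q} × {54, 55}, {o, p, q} × {54, 55}, {p, q} × {53, 54, 55}, {o, p, q} × {53, 54, 55}}; |τ_{X×Y}| = 30.

Enumerate products U × V with U ∈ τ_X, V ∈ τ_Y (deduplicated):
  ∅ × ∅ = {} (∅)
  {p} × {55} = {(p,55)}
  {q} × {55} = {(q,55)}
  {p} × {54, 55} = {(p,54), (p,55)}
  {p, q} × {55} = {(p,55), (q,55)}
  {q} × {54, 55} = {(q,54), (q,55)}
  {o, p, q} × {55} = {(o,55), (p,55), (q,55)}
  {p} × {53, 54, 55} = {(p,53), (p,54), (p,55)}
  {q} × {53, 54, 55} = {(q,53), (q,54), (q,55)}
  {p, q} × {54, 55} = {(p,54), (p,55), (q,54), (q,55)}
  {o, p, q} × {54, 55} = {(o,54), (o,55), (p,54), (p,55), (q,54), (q,55)}
  {p, q} × {53, 54, 55} = {(p,53), (p,54), (p,55), (q,53), (q,54), (q,55)}
  {o, p, q} × {53, 54, 55} = {(o,53), (o,54), (o,55), (p,53), (p,54), (p,55), (q,53), (q,54), (q,55)}
These 13 distinct sets form the basis B.
Close under arbitrary unions to get τ_{X×Y}; counting gives |τ_{X×Y}| = 30.


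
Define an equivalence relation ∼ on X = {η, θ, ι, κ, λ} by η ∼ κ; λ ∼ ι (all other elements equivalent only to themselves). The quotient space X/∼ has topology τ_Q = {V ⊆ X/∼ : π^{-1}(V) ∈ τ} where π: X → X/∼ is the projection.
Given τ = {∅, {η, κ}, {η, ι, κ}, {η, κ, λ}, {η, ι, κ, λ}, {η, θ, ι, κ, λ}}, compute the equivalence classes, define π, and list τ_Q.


X/∼ = {[η=κ], [θ], [ι=λ]}; |τ_Q| = 4.

Equivalence classes: [η=κ], [θ], [ι=λ].
Quotient map π: X → X/∼ sends η ↦ [η=κ], θ ↦ [θ], ι ↦ [ι=λ], κ ↦ [η=κ], λ ↦ [ι=λ].
For each subset V ⊆ X/∼, compute π^{-1}(V) ⊆ X and check whether π^{-1}(V) ∈ τ. V is open in τ_Q iff π^{-1}(V) ∈ τ.
  V = {}: π^{-1}(V) = ∅ ∈ τ ✓.
  V = {[η=κ]}: π^{-1}(V) = {η, κ} ∈ τ ✓.
  V = {[θ]}: π^{-1}(V) = {θ} ∉ τ ✗.
  V = {[η=κ], [θ]}: π^{-1}(V) = {η, θ, κ} ∉ τ ✗.
  V = {[ι=λ]}: π^{-1}(V) = {ι, λ} ∉ τ ✗.
  V = {[η=κ], [ι=λ]}: π^{-1}(V) = {η, ι, κ, λ} ∈ τ ✓.
  V = {[θ], [ι=λ]}: π^{-1}(V) = {θ, ι, λ} ∉ τ ✗.
  V = {[η=κ], [θ], [ι=λ]}: π^{-1}(V) = {η, θ, ι, κ, λ} ∈ τ ✓.
Open sets in the quotient: τ_Q = {{}, {[η=κ]}, {[η=κ], [ι=λ]}, {[η=κ], [θ], [ι=λ]}} (4 elements).


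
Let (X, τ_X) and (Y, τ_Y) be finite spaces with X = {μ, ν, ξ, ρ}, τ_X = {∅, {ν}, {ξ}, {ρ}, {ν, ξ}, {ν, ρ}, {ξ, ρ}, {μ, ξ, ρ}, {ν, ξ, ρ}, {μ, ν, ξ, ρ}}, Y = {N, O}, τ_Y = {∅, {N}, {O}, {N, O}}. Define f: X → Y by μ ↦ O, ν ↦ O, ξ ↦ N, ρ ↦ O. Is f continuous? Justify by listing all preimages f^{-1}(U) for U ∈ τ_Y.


f is NOT continuous.

Compute f^{-1}(U) for each U ∈ τ_Y:
  U = ∅: f^{-1}(U) = ∅ ∈ τ_X ✓.
  U = {N}: f^{-1}(U) = {ξ} ∈ τ_X ✓.
  U = {O}: f^{-1}(U) = {μ, ν, ρ} ∉ τ_X ✗.
  U = {N, O}: f^{-1}(U) = {μ, ν, ξ, ρ} ∈ τ_X ✓.
Found U = {O} with f^{-1}(U) = {μ, ν, ρ} not in τ_X. Therefore f is NOT continuous.


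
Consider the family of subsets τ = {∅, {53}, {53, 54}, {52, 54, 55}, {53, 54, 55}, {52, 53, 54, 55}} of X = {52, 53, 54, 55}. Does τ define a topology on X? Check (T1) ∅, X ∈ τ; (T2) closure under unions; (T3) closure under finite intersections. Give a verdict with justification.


τ is NOT a topology on X.

Axiom (T1): ∅ ∈ τ? Yes; X ∈ τ? Yes.
Axiom (T2/T3): check pairwise unions and intersections of members of τ.
Counterexample for (T3): {53, 54} ∩ {52, 54, 55} = {54} ∉ τ. Therefore τ is NOT a topology.


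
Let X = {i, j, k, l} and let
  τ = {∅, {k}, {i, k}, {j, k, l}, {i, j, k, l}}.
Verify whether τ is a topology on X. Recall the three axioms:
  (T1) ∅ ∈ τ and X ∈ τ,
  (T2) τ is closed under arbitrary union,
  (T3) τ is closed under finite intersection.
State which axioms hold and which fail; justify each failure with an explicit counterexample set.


τ IS a topology on X.

Axiom (T1): ∅ ∈ τ? Yes; X ∈ τ? Yes.
Axiom (T2/T3): check pairwise unions and intersections of members of τ.
All pairwise intersections and unions checked — each lies in τ. Therefore τ satisfies (T1), (T2), (T3): it IS a topology on X.


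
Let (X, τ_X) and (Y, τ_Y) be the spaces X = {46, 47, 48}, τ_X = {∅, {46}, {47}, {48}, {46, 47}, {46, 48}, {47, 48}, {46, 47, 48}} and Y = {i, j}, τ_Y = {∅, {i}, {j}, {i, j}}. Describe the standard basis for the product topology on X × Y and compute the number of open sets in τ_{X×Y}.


Basis B = {∅ × ∅, {46} × {i}, {46} × {j}, {47} × {i}, {47} × {j}, {48} × {i}, {48} × {j}, {46} × {i, j}, {46, 47} × {i}, {46, 48} × {i}, {46, 47} × {j}, {46, 48} × {j}, {47} × {i, j}, {47, 48} × {i}, {47, 48} × {j}, {48} × {i, j}, {46, 47, 48} × {i}, {46, 47, 48} × {j}, {46, 47} × {i, j}, {46, 48} × {i, j}, {47, 48} × {i, j}, {46, 47, 48} × {i, j}}; |τ_{X×Y}| = 64.

Enumerate products U × V with U ∈ τ_X, V ∈ τ_Y (deduplicated):
  ∅ × ∅ = {} (∅)
  {46} × {i} = {(46,i)}
  {46} × {j} = {(46,j)}
  {47} × {i} = {(47,i)}
  {47} × {j} = {(47,j)}
  {48} × {i} = {(48,i)}
  {48} × {j} = {(48,j)}
  {46} × {i, j} = {(46,i), (46,j)}
  {46, 47} × {i} = {(46,i), (47,i)}
  {46, 48} × {i} = {(46,i), (48,i)}
  {46, 47} × {j} = {(46,j), (47,j)}
  {46, 48} × {j} = {(46,j), (48,j)}
  {47} × {i, j} = {(47,i), (47,j)}
  {47, 48} × {i} = {(47,i), (48,i)}
  {47, 48} × {j} = {(47,j), (48,j)}
  {48} × {i, j} = {(48,i), (48,j)}
  {46, 47, 48} × {i} = {(46,i), (47,i), (48,i)}
  {46, 47, 48} × {j} = {(46,j), (47,j), (48,j)}
  {46, 47} × {i, j} = {(46,i), (46,j), (47,i), (47,j)}
  {46, 48} × {i, j} = {(46,i), (46,j), (48,i), (48,j)}
  {47, 48} × {i, j} = {(47,i), (47,j), (48,i), (48,j)}
  {46, 47, 48} × {i, j} = {(46,i), (46,j), (47,i), (47,j), (48,i), (48,j)}
These 22 distinct sets form the basis B.
Close under arbitrary unions to get τ_{X×Y}; counting gives |τ_{X×Y}| = 64.


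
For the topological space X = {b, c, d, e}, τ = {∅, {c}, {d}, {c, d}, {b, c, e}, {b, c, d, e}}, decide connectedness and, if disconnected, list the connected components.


(X, τ) is disconnected; components = [{d}, {b, c, e}].

Find clopen sets (U ∈ τ with X ∖ U ∈ τ):
  U = ∅, X ∖ U = {b, c, d, e} — both open, so U is clopen.
  U = {d}, X ∖ U = {b, c, e} — both open, so U is clopen.
  U = {b, c, e}, X ∖ U = {d} — both open, so U is clopen.
  U = {b, c, d, e}, X ∖ U = ∅ — both open, so U is clopen.
Nontrivial clopen(s) exist: e.g. {b, c, e}. So (X, τ) is disconnected.
Compute connected components by grouping points that agree on all clopens:
  component: {d}
  component: {b, c, e}


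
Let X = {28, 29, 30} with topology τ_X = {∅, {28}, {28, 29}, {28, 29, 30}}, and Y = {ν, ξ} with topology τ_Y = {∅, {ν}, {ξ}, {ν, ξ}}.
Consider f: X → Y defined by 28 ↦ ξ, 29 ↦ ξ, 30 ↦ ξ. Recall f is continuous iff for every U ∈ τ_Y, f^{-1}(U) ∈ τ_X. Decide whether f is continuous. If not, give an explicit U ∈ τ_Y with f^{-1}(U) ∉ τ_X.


f IS continuous.

Compute f^{-1}(U) for each U ∈ τ_Y:
  U = ∅: f^{-1}(U) = ∅ ∈ τ_X ✓.
  U = {ν}: f^{-1}(U) = ∅ ∈ τ_X ✓.
  U = {ξ}: f^{-1}(U) = {28, 29, 30} ∈ τ_X ✓.
  U = {ν, ξ}: f^{-1}(U) = {28, 29, 30} ∈ τ_X ✓.
Every preimage lies in τ_X, so f IS continuous.


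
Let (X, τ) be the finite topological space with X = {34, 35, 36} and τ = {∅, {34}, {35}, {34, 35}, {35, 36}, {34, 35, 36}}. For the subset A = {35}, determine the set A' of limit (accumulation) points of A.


A' = {36}

For each x ∈ X, list the open sets U ∈ τ with x ∈ U, then check whether U ∩ (A ∖ {x}) ≠ ∅ for every such U.
  x = 34: open {34} ∋ x has {34} ∩ (A ∖ {34}) = ∅, so x is NOT a limit point.
  x = 35: open {35} ∋ x has {35} ∩ (A ∖ {35}) = ∅, so x is NOT a limit point.
  x = 36: opens ∋ x are {35, 36}, {34, 35, 36}; each meets A ∖ {36}, so x IS a limit point.
Collecting: A' = {36}.


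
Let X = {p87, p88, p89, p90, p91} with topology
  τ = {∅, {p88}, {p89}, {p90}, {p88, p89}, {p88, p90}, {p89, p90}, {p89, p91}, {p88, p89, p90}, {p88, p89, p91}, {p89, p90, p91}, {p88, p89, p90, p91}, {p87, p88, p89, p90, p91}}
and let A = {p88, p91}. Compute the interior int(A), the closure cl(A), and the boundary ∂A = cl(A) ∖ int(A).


int(A) = {p88}, cl(A) = {p87, p88, p91}, ∂A = {p87, p91}.

Closed sets in (X, τ) are complements of opens:
  closed(X, τ) = {∅, {p87}, {p87, p88}, {p87, p90}, {p87, p91}, {p87, p88, p90}, {p87, p88, p91}, {p87, p89, p91}, {p87, p90, p91}, {p87, p88, p89, p91}, {p87, p88, p90, p91}, {p87, p89, p90, p91}, {p87, p88, p89, p90, p91}}.
int(A) = ⋃ {U ∈ τ : U ⊆ A}. Opens contained in A: ∅, {p88}.
Taking the union of these: int(A) = {p88}.
cl(A) = ⋂ {C closed : A ⊆ C}. Closed sets containing A: {p87, p88, p91}, {p87, p88, p89, p91}, {p87, p88, p90, p91}, {p87, p88, p89, p90, p91}.
Intersecting these: cl(A) = {p87, p88, p91}.
∂A = cl(A) ∖ int(A) = {p87, p88, p91} ∖ {p88} = {p87, p91}.


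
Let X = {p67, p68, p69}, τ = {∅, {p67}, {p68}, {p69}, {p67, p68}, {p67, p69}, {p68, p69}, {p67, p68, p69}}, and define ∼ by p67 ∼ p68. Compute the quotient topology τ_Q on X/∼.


X/∼ = {[p67=p68], [p69]}; |τ_Q| = 4.

Equivalence classes: [p67=p68], [p69].
Quotient map π: X → X/∼ sends p67 ↦ [p67=p68], p68 ↦ [p67=p68], p69 ↦ [p69].
For each subset V ⊆ X/∼, compute π^{-1}(V) ⊆ X and check whether π^{-1}(V) ∈ τ. V is open in τ_Q iff π^{-1}(V) ∈ τ.
  V = {}: π^{-1}(V) = ∅ ∈ τ ✓.
  V = {[p67=p68]}: π^{-1}(V) = {p67, p68} ∈ τ ✓.
  V = {[p69]}: π^{-1}(V) = {p69} ∈ τ ✓.
  V = {[p67=p68], [p69]}: π^{-1}(V) = {p67, p68, p69} ∈ τ ✓.
Open sets in the quotient: τ_Q = {{}, {[p67=p68]}, {[p69]}, {[p67=p68], [p69]}} (4 elements).


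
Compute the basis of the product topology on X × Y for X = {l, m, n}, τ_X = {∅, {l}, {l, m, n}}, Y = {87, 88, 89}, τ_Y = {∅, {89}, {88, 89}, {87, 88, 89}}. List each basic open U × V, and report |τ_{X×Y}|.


Basis B = {∅ × ∅, {l} × {89}, {l} × {88, 89}, {l} × {87, 88, 89}, {l, m, n} × {89}, {l, m, n} × {88, 89}, {l, m, n} × {87, 88, 89}}; |τ_{X×Y}| = 10.

Enumerate products U × V with U ∈ τ_X, V ∈ τ_Y (deduplicated):
  ∅ × ∅ = {} (∅)
  {l} × {89} = {(l,89)}
  {l} × {88, 89} = {(l,88), (l,89)}
  {l} × {87, 88, 89} = {(l,87), (l,88), (l,89)}
  {l, m, n} × {89} = {(l,89), (m,89), (n,89)}
  {l, m, n} × {88, 89} = {(l,88), (l,89), (m,88), (m,89), (n,88), (n,89)}
  {l, m, n} × {87, 88, 89} = {(l,87), (l,88), (l,89), (m,87), (m,88), (m,89), (n,87), (n,88), (n,89)}
These 7 distinct sets form the basis B.
Close under arbitrary unions to get τ_{X×Y}; counting gives |τ_{X×Y}| = 10.


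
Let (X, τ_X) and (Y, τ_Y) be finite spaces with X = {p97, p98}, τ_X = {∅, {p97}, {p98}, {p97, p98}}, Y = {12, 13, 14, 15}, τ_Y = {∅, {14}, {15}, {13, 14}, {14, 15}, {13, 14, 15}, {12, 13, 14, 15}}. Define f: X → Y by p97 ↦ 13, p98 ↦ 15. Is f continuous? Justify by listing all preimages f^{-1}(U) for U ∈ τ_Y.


f IS continuous.

Compute f^{-1}(U) for each U ∈ τ_Y:
  U = ∅: f^{-1}(U) = ∅ ∈ τ_X ✓.
  U = {14}: f^{-1}(U) = ∅ ∈ τ_X ✓.
  U = {15}: f^{-1}(U) = {p98} ∈ τ_X ✓.
  U = {13, 14}: f^{-1}(U) = {p97} ∈ τ_X ✓.
  U = {14, 15}: f^{-1}(U) = {p98} ∈ τ_X ✓.
  U = {13, 14, 15}: f^{-1}(U) = {p97, p98} ∈ τ_X ✓.
  U = {12, 13, 14, 15}: f^{-1}(U) = {p97, p98} ∈ τ_X ✓.
Every preimage lies in τ_X, so f IS continuous.


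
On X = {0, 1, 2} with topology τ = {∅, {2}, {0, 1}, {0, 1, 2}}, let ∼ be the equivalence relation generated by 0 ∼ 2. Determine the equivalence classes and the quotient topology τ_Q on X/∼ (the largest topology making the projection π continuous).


X/∼ = {[0=2], [1]}; |τ_Q| = 2.

Equivalence classes: [0=2], [1].
Quotient map π: X → X/∼ sends 0 ↦ [0=2], 1 ↦ [1], 2 ↦ [0=2].
For each subset V ⊆ X/∼, compute π^{-1}(V) ⊆ X and check whether π^{-1}(V) ∈ τ. V is open in τ_Q iff π^{-1}(V) ∈ τ.
  V = {}: π^{-1}(V) = ∅ ∈ τ ✓.
  V = {[0=2]}: π^{-1}(V) = {0, 2} ∉ τ ✗.
  V = {[1]}: π^{-1}(V) = {1} ∉ τ ✗.
  V = {[0=2], [1]}: π^{-1}(V) = {0, 1, 2} ∈ τ ✓.
Open sets in the quotient: τ_Q = {{}, {[0=2], [1]}} (2 elements).


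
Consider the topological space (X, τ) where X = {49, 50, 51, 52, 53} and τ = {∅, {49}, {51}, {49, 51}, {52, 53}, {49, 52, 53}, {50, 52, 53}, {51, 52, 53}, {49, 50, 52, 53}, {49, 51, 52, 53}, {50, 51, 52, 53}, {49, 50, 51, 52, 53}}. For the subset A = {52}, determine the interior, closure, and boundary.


int(A) = ∅, cl(A) = {50, 52, 53}, ∂A = {50, 52, 53}.

Closed sets in (X, τ) are complements of opens:
  closed(X, τ) = {∅, {49}, {50}, {51}, {49, 50}, {49, 51}, {50, 51}, {49, 50, 51}, {50, 52, 53}, {49, 50, 52, 53}, {50, 51, 52, 53}, {49, 50, 51, 52, 53}}.
int(A) = ⋃ {U ∈ τ : U ⊆ A}. Opens contained in A: ∅.
Taking the union of these: int(A) = ∅.
cl(A) = ⋂ {C closed : A ⊆ C}. Closed sets containing A: {50, 52, 53}, {49, 50, 52, 53}, {50, 51, 52, 53}, {49, 50, 51, 52, 53}.
Intersecting these: cl(A) = {50, 52, 53}.
∂A = cl(A) ∖ int(A) = {50, 52, 53} ∖ ∅ = {50, 52, 53}.


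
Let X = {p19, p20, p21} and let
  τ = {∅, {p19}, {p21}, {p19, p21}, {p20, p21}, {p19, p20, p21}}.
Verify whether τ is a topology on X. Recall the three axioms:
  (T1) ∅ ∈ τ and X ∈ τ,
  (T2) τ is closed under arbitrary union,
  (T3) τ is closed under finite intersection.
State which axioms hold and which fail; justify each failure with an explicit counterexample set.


τ IS a topology on X.

Axiom (T1): ∅ ∈ τ? Yes; X ∈ τ? Yes.
Axiom (T2/T3): check pairwise unions and intersections of members of τ.
All pairwise intersections and unions checked — each lies in τ. Therefore τ satisfies (T1), (T2), (T3): it IS a topology on X.


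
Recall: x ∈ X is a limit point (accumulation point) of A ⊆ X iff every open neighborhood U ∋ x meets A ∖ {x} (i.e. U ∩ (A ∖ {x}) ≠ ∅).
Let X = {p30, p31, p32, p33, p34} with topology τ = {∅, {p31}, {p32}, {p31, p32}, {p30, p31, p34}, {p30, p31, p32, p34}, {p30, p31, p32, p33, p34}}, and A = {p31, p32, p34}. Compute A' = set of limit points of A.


A' = {p30, p33, p34}

For each x ∈ X, list the open sets U ∈ τ with x ∈ U, then check whether U ∩ (A ∖ {x}) ≠ ∅ for every such U.
  x = p30: opens ∋ x are {p30, p31, p34}, {p30, p31, p32, p34}, {p30, p31, p32, p33, p34}; each meets A ∖ {p30}, so x IS a limit point.
  x = p31: open {p31} ∋ x has {p31} ∩ (A ∖ {p31}) = ∅, so x is NOT a limit point.
  x = p32: open {p32} ∋ x has {p32} ∩ (A ∖ {p32}) = ∅, so x is NOT a limit point.
  x = p33: opens ∋ x are {p30, p31, p32, p33, p34}; each meets A ∖ {p33}, so x IS a limit point.
  x = p34: opens ∋ x are {p30, p31, p34}, {p30, p31, p32, p34}, {p30, p31, p32, p33, p34}; each meets A ∖ {p34}, so x IS a limit point.
Collecting: A' = {p30, p33, p34}.


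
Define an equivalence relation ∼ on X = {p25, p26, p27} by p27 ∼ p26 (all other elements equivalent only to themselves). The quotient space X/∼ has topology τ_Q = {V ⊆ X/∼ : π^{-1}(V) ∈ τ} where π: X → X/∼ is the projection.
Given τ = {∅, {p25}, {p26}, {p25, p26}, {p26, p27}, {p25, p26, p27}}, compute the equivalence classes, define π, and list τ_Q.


X/∼ = {[p25], [p26=p27]}; |τ_Q| = 4.

Equivalence classes: [p25], [p26=p27].
Quotient map π: X → X/∼ sends p25 ↦ [p25], p26 ↦ [p26=p27], p27 ↦ [p26=p27].
For each subset V ⊆ X/∼, compute π^{-1}(V) ⊆ X and check whether π^{-1}(V) ∈ τ. V is open in τ_Q iff π^{-1}(V) ∈ τ.
  V = {}: π^{-1}(V) = ∅ ∈ τ ✓.
  V = {[p25]}: π^{-1}(V) = {p25} ∈ τ ✓.
  V = {[p26=p27]}: π^{-1}(V) = {p26, p27} ∈ τ ✓.
  V = {[p25], [p26=p27]}: π^{-1}(V) = {p25, p26, p27} ∈ τ ✓.
Open sets in the quotient: τ_Q = {{}, {[p25]}, {[p26=p27]}, {[p25], [p26=p27]}} (4 elements).


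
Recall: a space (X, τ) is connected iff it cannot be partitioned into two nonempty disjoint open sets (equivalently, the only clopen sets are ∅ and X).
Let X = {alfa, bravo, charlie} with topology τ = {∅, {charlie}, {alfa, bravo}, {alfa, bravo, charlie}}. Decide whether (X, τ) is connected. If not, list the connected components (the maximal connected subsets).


(X, τ) is disconnected; components = [{charlie}, {alfa, bravo}].

Find clopen sets (U ∈ τ with X ∖ U ∈ τ):
  U = ∅, X ∖ U = {alfa, bravo, charlie} — both open, so U is clopen.
  U = {charlie}, X ∖ U = {alfa, bravo} — both open, so U is clopen.
  U = {alfa, bravo}, X ∖ U = {charlie} — both open, so U is clopen.
  U = {alfa, bravo, charlie}, X ∖ U = ∅ — both open, so U is clopen.
Nontrivial clopen(s) exist: e.g. {charlie}. So (X, τ) is disconnected.
Compute connected components by grouping points that agree on all clopens:
  component: {charlie}
  component: {alfa, bravo}


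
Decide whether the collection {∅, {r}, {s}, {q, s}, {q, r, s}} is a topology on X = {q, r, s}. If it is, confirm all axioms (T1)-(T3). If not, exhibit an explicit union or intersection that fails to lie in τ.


τ is NOT a topology on X.

Axiom (T1): ∅ ∈ τ? Yes; X ∈ τ? Yes.
Axiom (T2/T3): check pairwise unions and intersections of members of τ.
Counterexample for (T2): {r} ∪ {s} = {r, s} ∉ τ. Therefore τ is NOT a topology.


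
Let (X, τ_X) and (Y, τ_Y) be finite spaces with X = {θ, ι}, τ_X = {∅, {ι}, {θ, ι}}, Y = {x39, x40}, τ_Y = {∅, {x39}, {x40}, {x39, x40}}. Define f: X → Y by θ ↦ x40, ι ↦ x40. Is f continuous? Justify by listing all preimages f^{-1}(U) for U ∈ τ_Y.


f IS continuous.

Compute f^{-1}(U) for each U ∈ τ_Y:
  U = ∅: f^{-1}(U) = ∅ ∈ τ_X ✓.
  U = {x39}: f^{-1}(U) = ∅ ∈ τ_X ✓.
  U = {x40}: f^{-1}(U) = {θ, ι} ∈ τ_X ✓.
  U = {x39, x40}: f^{-1}(U) = {θ, ι} ∈ τ_X ✓.
Every preimage lies in τ_X, so f IS continuous.


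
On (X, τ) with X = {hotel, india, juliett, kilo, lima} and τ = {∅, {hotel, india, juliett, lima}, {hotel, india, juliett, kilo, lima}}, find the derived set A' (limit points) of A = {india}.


A' = {hotel, juliett, kilo, lima}

For each x ∈ X, list the open sets U ∈ τ with x ∈ U, then check whether U ∩ (A ∖ {x}) ≠ ∅ for every such U.
  x = hotel: opens ∋ x are {hotel, india, juliett, lima}, {hotel, india, juliett, kilo, lima}; each meets A ∖ {hotel}, so x IS a limit point.
  x = india: open {hotel, india, juliett, lima} ∋ x has {hotel, india, juliett, lima} ∩ (A ∖ {india}) = ∅, so x is NOT a limit point.
  x = juliett: opens ∋ x are {hotel, india, juliett, lima}, {hotel, india, juliett, kilo, lima}; each meets A ∖ {juliett}, so x IS a limit point.
  x = kilo: opens ∋ x are {hotel, india, juliett, kilo, lima}; each meets A ∖ {kilo}, so x IS a limit point.
  x = lima: opens ∋ x are {hotel, india, juliett, lima}, {hotel, india, juliett, kilo, lima}; each meets A ∖ {lima}, so x IS a limit point.
Collecting: A' = {hotel, juliett, kilo, lima}.


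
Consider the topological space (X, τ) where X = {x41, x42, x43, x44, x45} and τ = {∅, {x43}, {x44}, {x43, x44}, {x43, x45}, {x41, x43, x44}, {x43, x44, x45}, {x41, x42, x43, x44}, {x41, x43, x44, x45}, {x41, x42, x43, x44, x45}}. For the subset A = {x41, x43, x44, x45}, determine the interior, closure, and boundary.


int(A) = {x41, x43, x44, x45}, cl(A) = {x41, x42, x43, x44, x45}, ∂A = {x42}.

Closed sets in (X, τ) are complements of opens:
  closed(X, τ) = {∅, {x42}, {x45}, {x41, x42}, {x42, x45}, {x41, x42, x44}, {x41, x42, x45}, {x41, x42, x43, x45}, {x41, x42, x44, x45}, {x41, x42, x43, x44, x45}}.
int(A) = ⋃ {U ∈ τ : U ⊆ A}. Opens contained in A: ∅, {x43}, {x44}, {x43, x44}, {x43, x45}, {x41, x43, x44}, {x43, x44, x45}, {x41, x43, x44, x45}.
Taking the union of these: int(A) = {x41, x43, x44, x45}.
cl(A) = ⋂ {C closed : A ⊆ C}. Closed sets containing A: {x41, x42, x43, x44, x45}.
Intersecting these: cl(A) = {x41, x42, x43, x44, x45}.
∂A = cl(A) ∖ int(A) = {x41, x42, x43, x44, x45} ∖ {x41, x43, x44, x45} = {x42}.


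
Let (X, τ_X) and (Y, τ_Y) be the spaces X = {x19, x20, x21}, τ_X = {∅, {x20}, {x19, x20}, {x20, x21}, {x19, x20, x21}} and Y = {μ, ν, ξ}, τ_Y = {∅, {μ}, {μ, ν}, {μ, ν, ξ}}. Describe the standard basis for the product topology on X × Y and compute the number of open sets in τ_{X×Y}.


Basis B = {∅ × ∅, {x20} × {μ}, {x19, x20} × {μ}, {x20} × {μ, ν}, {x20, x21} × {μ}, {x19, x20, x21} × {μ}, {x20} × {μ, ν, ξ}, {x19, x20} × {μ, ν}, {x20, x21} × {μ, ν}, {x19, x20} × {μ, ν, ξ}, {x19, x20, x21} × {μ, ν}, {x20, x21} × {μ, ν, ξ}, {x19, x20, x21} × {μ, ν, ξ}}; |τ_{X×Y}| = 30.

Enumerate products U × V with U ∈ τ_X, V ∈ τ_Y (deduplicated):
  ∅ × ∅ = {} (∅)
  {x20} × {μ} = {(x20,μ)}
  {x19, x20} × {μ} = {(x19,μ), (x20,μ)}
  {x20} × {μ, ν} = {(x20,μ), (x20,ν)}
  {x20, x21} × {μ} = {(x20,μ), (x21,μ)}
  {x19, x20, x21} × {μ} = {(x19,μ), (x20,μ), (x21,μ)}
  {x20} × {μ, ν, ξ} = {(x20,μ), (x20,ν), (x20,ξ)}
  {x19, x20} × {μ, ν} = {(x19,μ), (x19,ν), (x20,μ), (x20,ν)}
  {x20, x21} × {μ, ν} = {(x20,μ), (x20,ν), (x21,μ), (x21,ν)}
  {x19, x20} × {μ, ν, ξ} = {(x19,μ), (x19,ν), (x19,ξ), (x20,μ), (x20,ν), (x20,ξ)}
  {x19, x20, x21} × {μ, ν} = {(x19,μ), (x19,ν), (x20,μ), (x20,ν), (x21,μ), (x21,ν)}
  {x20, x21} × {μ, ν, ξ} = {(x20,μ), (x20,ν), (x20,ξ), (x21,μ), (x21,ν), (x21,ξ)}
  {x19, x20, x21} × {μ, ν, ξ} = {(x19,μ), (x19,ν), (x19,ξ), (x20,μ), (x20,ν), (x20,ξ), (x21,μ), (x21,ν), (x21,ξ)}
These 13 distinct sets form the basis B.
Close under arbitrary unions to get τ_{X×Y}; counting gives |τ_{X×Y}| = 30.


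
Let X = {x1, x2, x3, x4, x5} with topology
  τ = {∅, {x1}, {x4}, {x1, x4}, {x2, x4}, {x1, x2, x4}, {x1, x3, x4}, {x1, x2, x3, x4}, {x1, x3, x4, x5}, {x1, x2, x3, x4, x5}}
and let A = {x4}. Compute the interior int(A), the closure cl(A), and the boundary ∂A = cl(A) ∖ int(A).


int(A) = {x4}, cl(A) = {x2, x3, x4, x5}, ∂A = {x2, x3, x5}.

Closed sets in (X, τ) are complements of opens:
  closed(X, τ) = {∅, {x2}, {x5}, {x2, x5}, {x3, x5}, {x1, x3, x5}, {x2, x3, x5}, {x1, x2, x3, x5}, {x2, x3, x4, x5}, {x1, x2, x3, x4, x5}}.
int(A) = ⋃ {U ∈ τ : U ⊆ A}. Opens contained in A: ∅, {x4}.
Taking the union of these: int(A) = {x4}.
cl(A) = ⋂ {C closed : A ⊆ C}. Closed sets containing A: {x2, x3, x4, x5}, {x1, x2, x3, x4, x5}.
Intersecting these: cl(A) = {x2, x3, x4, x5}.
∂A = cl(A) ∖ int(A) = {x2, x3, x4, x5} ∖ {x4} = {x2, x3, x5}.


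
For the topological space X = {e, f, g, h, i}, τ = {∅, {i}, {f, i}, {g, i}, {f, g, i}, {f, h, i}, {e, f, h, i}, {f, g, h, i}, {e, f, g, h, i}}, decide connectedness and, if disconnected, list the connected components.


(X, τ) is connected.

Find clopen sets (U ∈ τ with X ∖ U ∈ τ):
  U = ∅, X ∖ U = {e, f, g, h, i} — both open, so U is clopen.
  U = {e, f, g, h, i}, X ∖ U = ∅ — both open, so U is clopen.
Only trivial clopens (∅ and X) exist, so (X, τ) is connected.
Compute connected components by grouping points that agree on all clopens:
  component: {e, f, g, h, i}


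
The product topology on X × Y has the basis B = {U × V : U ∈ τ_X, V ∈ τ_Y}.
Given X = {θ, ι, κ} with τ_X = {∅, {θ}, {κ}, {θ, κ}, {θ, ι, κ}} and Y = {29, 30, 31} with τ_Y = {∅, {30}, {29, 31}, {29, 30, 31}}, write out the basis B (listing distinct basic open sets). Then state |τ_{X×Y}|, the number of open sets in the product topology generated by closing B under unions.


Basis B = {∅ × ∅, {θ} × {30}, {κ} × {30}, {θ} × {29, 31}, {θ, κ} × {30}, {κ} × {29, 31}, {θ} × {29, 30, 31}, {θ, ι, κ} × {30}, {κ} × {29, 30, 31}, {θ, κ} × {29, 31}, {θ, κ} × {29, 30, 31}, {θ, ι, κ} × {29, 31}, {θ, ι, κ} × {29, 30, 31}}; |τ_{X×Y}| = 25.

Enumerate products U × V with U ∈ τ_X, V ∈ τ_Y (deduplicated):
  ∅ × ∅ = {} (∅)
  {θ} × {30} = {(θ,30)}
  {κ} × {30} = {(κ,30)}
  {θ} × {29, 31} = {(θ,29), (θ,31)}
  {θ, κ} × {30} = {(θ,30), (κ,30)}
  {κ} × {29, 31} = {(κ,29), (κ,31)}
  {θ} × {29, 30, 31} = {(θ,29), (θ,30), (θ,31)}
  {θ, ι, κ} × {30} = {(θ,30), (ι,30), (κ,30)}
  {κ} × {29, 30, 31} = {(κ,29), (κ,30), (κ,31)}
  {θ, κ} × {29, 31} = {(θ,29), (θ,31), (κ,29), (κ,31)}
  {θ, κ} × {29, 30, 31} = {(θ,29), (θ,30), (θ,31), (κ,29), (κ,30), (κ,31)}
  {θ, ι, κ} × {29, 31} = {(θ,29), (θ,31), (ι,29), (ι,31), (κ,29), (κ,31)}
  {θ, ι, κ} × {29, 30, 31} = {(θ,29), (θ,30), (θ,31), (ι,29), (ι,30), (ι,31), (κ,29), (κ,30), (κ,31)}
These 13 distinct sets form the basis B.
Close under arbitrary unions to get τ_{X×Y}; counting gives |τ_{X×Y}| = 25.


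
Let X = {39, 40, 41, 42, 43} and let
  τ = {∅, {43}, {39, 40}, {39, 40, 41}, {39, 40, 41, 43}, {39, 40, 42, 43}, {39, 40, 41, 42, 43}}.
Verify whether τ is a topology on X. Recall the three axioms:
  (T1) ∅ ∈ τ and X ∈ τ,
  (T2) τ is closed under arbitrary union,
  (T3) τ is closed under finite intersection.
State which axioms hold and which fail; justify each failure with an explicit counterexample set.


τ is NOT a topology on X.

Axiom (T1): ∅ ∈ τ? Yes; X ∈ τ? Yes.
Axiom (T2/T3): check pairwise unions and intersections of members of τ.
Counterexample for (T2): {43} ∪ {39, 40} = {39, 40, 43} ∉ τ. Therefore τ is NOT a topology.


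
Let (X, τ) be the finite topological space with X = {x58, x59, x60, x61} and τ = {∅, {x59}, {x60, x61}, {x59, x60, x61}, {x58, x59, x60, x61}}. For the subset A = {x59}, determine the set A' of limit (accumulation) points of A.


A' = {x58}

For each x ∈ X, list the open sets U ∈ τ with x ∈ U, then check whether U ∩ (A ∖ {x}) ≠ ∅ for every such U.
  x = x58: opens ∋ x are {x58, x59, x60, x61}; each meets A ∖ {x58}, so x IS a limit point.
  x = x59: open {x59} ∋ x has {x59} ∩ (A ∖ {x59}) = ∅, so x is NOT a limit point.
  x = x60: open {x60, x61} ∋ x has {x60, x61} ∩ (A ∖ {x60}) = ∅, so x is NOT a limit point.
  x = x61: open {x60, x61} ∋ x has {x60, x61} ∩ (A ∖ {x61}) = ∅, so x is NOT a limit point.
Collecting: A' = {x58}.


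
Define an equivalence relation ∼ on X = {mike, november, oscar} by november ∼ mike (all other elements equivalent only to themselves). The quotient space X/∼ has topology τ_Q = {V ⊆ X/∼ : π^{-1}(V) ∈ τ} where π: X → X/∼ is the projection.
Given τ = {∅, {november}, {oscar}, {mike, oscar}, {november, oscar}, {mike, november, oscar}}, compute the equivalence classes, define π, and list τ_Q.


X/∼ = {[mike=november], [oscar]}; |τ_Q| = 3.

Equivalence classes: [mike=november], [oscar].
Quotient map π: X → X/∼ sends mike ↦ [mike=november], november ↦ [mike=november], oscar ↦ [oscar].
For each subset V ⊆ X/∼, compute π^{-1}(V) ⊆ X and check whether π^{-1}(V) ∈ τ. V is open in τ_Q iff π^{-1}(V) ∈ τ.
  V = {}: π^{-1}(V) = ∅ ∈ τ ✓.
  V = {[mike=november]}: π^{-1}(V) = {mike, november} ∉ τ ✗.
  V = {[oscar]}: π^{-1}(V) = {oscar} ∈ τ ✓.
  V = {[mike=november], [oscar]}: π^{-1}(V) = {mike, november, oscar} ∈ τ ✓.
Open sets in the quotient: τ_Q = {{}, {[oscar]}, {[mike=november], [oscar]}} (3 elements).


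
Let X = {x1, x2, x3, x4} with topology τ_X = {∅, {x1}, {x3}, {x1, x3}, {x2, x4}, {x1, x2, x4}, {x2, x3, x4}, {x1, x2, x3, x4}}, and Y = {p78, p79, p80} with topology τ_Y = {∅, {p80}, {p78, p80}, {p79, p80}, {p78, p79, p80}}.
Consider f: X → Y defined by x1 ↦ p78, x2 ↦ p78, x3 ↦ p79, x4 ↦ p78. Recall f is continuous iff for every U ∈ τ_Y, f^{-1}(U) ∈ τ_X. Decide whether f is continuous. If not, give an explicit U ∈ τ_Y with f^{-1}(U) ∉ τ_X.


f IS continuous.

Compute f^{-1}(U) for each U ∈ τ_Y:
  U = ∅: f^{-1}(U) = ∅ ∈ τ_X ✓.
  U = {p80}: f^{-1}(U) = ∅ ∈ τ_X ✓.
  U = {p78, p80}: f^{-1}(U) = {x1, x2, x4} ∈ τ_X ✓.
  U = {p79, p80}: f^{-1}(U) = {x3} ∈ τ_X ✓.
  U = {p78, p79, p80}: f^{-1}(U) = {x1, x2, x3, x4} ∈ τ_X ✓.
Every preimage lies in τ_X, so f IS continuous.


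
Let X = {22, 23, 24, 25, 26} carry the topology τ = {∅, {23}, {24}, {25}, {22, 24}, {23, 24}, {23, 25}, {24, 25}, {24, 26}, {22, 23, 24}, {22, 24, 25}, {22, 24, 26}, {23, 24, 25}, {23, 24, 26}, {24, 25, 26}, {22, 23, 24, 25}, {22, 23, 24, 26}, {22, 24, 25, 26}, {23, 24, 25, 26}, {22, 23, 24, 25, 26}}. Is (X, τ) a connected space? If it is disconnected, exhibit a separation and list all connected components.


(X, τ) is disconnected; components = [{23}, {25}, {22, 24, 26}].

Find clopen sets (U ∈ τ with X ∖ U ∈ τ):
  U = ∅, X ∖ U = {22, 23, 24, 25, 26} — both open, so U is clopen.
  U = {23}, X ∖ U = {22, 24, 25, 26} — both open, so U is clopen.
  U = {25}, X ∖ U = {22, 23, 24, 26} — both open, so U is clopen.
  U = {23, 25}, X ∖ U = {22, 24, 26} — both open, so U is clopen.
  U = {22, 24, 26}, X ∖ U = {23, 25} — both open, so U is clopen.
  U = {22, 23, 24, 26}, X ∖ U = {25} — both open, so U is clopen.
  U = {22, 24, 25, 26}, X ∖ U = {23} — both open, so U is clopen.
  U = {22, 23, 24, 25, 26}, X ∖ U = ∅ — both open, so U is clopen.
Nontrivial clopen(s) exist: e.g. {22, 23, 24, 26}. So (X, τ) is disconnected.
Compute connected components by grouping points that agree on all clopens:
  component: {23}
  component: {25}
  component: {22, 24, 26}


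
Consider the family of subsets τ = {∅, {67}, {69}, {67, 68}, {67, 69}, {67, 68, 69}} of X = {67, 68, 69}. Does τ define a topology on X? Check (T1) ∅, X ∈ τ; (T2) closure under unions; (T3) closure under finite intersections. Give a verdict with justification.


τ IS a topology on X.

Axiom (T1): ∅ ∈ τ? Yes; X ∈ τ? Yes.
Axiom (T2/T3): check pairwise unions and intersections of members of τ.
All pairwise intersections and unions checked — each lies in τ. Therefore τ satisfies (T1), (T2), (T3): it IS a topology on X.


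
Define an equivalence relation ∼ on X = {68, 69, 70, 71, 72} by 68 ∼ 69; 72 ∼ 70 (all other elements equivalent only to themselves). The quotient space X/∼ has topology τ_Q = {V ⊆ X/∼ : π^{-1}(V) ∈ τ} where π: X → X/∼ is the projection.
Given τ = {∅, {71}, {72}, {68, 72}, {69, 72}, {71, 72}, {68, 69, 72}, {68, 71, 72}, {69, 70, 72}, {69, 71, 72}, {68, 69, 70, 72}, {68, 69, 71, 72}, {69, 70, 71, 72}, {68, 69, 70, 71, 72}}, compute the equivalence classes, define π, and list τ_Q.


X/∼ = {[68=69], [70=72], [71]}; |τ_Q| = 4.

Equivalence classes: [68=69], [70=72], [71].
Quotient map π: X → X/∼ sends 68 ↦ [68=69], 69 ↦ [68=69], 70 ↦ [70=72], 71 ↦ [71], 72 ↦ [70=72].
For each subset V ⊆ X/∼, compute π^{-1}(V) ⊆ X and check whether π^{-1}(V) ∈ τ. V is open in τ_Q iff π^{-1}(V) ∈ τ.
  V = {}: π^{-1}(V) = ∅ ∈ τ ✓.
  V = {[68=69]}: π^{-1}(V) = {68, 69} ∉ τ ✗.
  V = {[70=72]}: π^{-1}(V) = {70, 72} ∉ τ ✗.
  V = {[68=69], [70=72]}: π^{-1}(V) = {68, 69, 70, 72} ∈ τ ✓.
  V = {[71]}: π^{-1}(V) = {71} ∈ τ ✓.
  V = {[68=69], [71]}: π^{-1}(V) = {68, 69, 71} ∉ τ ✗.
  V = {[70=72], [71]}: π^{-1}(V) = {70, 71, 72} ∉ τ ✗.
  V = {[68=69], [70=72], [71]}: π^{-1}(V) = {68, 69, 70, 71, 72} ∈ τ ✓.
Open sets in the quotient: τ_Q = {{}, {[68=69], [70=72]}, {[71]}, {[68=69], [70=72], [71]}} (4 elements).


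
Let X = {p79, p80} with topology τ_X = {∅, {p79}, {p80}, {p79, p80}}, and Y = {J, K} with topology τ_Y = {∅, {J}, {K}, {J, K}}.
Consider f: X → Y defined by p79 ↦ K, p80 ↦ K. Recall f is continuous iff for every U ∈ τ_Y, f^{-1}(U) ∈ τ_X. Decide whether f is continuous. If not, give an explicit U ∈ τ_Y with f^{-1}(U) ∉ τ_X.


f IS continuous.

Compute f^{-1}(U) for each U ∈ τ_Y:
  U = ∅: f^{-1}(U) = ∅ ∈ τ_X ✓.
  U = {J}: f^{-1}(U) = ∅ ∈ τ_X ✓.
  U = {K}: f^{-1}(U) = {p79, p80} ∈ τ_X ✓.
  U = {J, K}: f^{-1}(U) = {p79, p80} ∈ τ_X ✓.
Every preimage lies in τ_X, so f IS continuous.


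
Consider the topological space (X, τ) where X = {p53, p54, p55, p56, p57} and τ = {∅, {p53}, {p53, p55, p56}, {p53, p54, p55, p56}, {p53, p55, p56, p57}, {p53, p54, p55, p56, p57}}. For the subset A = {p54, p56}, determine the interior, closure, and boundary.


int(A) = ∅, cl(A) = {p54, p55, p56, p57}, ∂A = {p54, p55, p56, p57}.

Closed sets in (X, τ) are complements of opens:
  closed(X, τ) = {∅, {p54}, {p57}, {p54, p57}, {p54, p55, p56, p57}, {p53, p54, p55, p56, p57}}.
int(A) = ⋃ {U ∈ τ : U ⊆ A}. Opens contained in A: ∅.
Taking the union of these: int(A) = ∅.
cl(A) = ⋂ {C closed : A ⊆ C}. Closed sets containing A: {p54, p55, p56, p57}, {p53, p54, p55, p56, p57}.
Intersecting these: cl(A) = {p54, p55, p56, p57}.
∂A = cl(A) ∖ int(A) = {p54, p55, p56, p57} ∖ ∅ = {p54, p55, p56, p57}.
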